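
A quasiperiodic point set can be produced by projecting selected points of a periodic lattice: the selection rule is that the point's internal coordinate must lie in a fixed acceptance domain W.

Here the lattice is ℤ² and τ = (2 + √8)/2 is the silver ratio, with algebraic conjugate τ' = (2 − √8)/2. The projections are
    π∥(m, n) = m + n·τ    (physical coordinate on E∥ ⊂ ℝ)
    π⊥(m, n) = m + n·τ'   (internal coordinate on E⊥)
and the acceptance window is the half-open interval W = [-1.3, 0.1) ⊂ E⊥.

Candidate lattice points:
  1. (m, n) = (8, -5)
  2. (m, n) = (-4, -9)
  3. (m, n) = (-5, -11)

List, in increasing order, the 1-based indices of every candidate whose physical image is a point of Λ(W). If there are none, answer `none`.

Compute τ' = (2−√8)/2 = -0.414214, so π⊥(m,n) = m -0.414214·n.
candidate 1: (m,n)=(8,-5) → π∥ = 8-5·τ ≈ -4.071068, π⊥ = 8-5·τ' ≈ 10.071068 ∉ [-1.3, 0.1) ⇒ out
candidate 2: (m,n)=(-4,-9) → π∥ = -4-9·τ ≈ -25.727922, π⊥ = -4-9·τ' ≈ -0.272078 ∈ [-1.3, 0.1) ⇒ IN Λ
candidate 3: (m,n)=(-5,-11) → π∥ = -5-11·τ ≈ -31.556349, π⊥ = -5-11·τ' ≈ -0.443651 ∈ [-1.3, 0.1) ⇒ IN Λ

2, 3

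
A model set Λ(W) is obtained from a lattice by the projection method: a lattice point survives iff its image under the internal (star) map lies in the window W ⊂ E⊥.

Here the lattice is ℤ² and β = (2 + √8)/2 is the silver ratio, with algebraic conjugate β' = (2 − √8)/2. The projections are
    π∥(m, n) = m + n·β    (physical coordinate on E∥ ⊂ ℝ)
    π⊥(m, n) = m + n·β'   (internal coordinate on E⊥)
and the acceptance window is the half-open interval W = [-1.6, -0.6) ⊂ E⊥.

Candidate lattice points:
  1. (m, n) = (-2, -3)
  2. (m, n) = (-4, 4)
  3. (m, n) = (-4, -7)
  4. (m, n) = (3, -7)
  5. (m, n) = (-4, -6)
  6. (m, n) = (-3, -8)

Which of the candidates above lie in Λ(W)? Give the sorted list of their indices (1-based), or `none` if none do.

Compute β' = (2−√8)/2 = -0.414214, so π⊥(m,n) = m -0.414214·n.
#1 (-2,-3): internal coord -2 + (-3)·β' = -0.757359; -0.757359 ∈ [-1.6, -0.6) → IN Λ
#2 (-4,4): internal coord -4 + (4)·β' = -5.656854; -5.656854 ∉ [-1.6, -0.6) → out
#3 (-4,-7): internal coord -4 + (-7)·β' = -1.100505; -1.100505 ∈ [-1.6, -0.6) → IN Λ
#4 (3,-7): internal coord 3 + (-7)·β' = +5.899495; +5.899495 ∉ [-1.6, -0.6) → out
#5 (-4,-6): internal coord -4 + (-6)·β' = -1.514719; -1.514719 ∈ [-1.6, -0.6) → IN Λ
#6 (-3,-8): internal coord -3 + (-8)·β' = +0.313708; +0.313708 ∉ [-1.6, -0.6) → out

1, 3, 5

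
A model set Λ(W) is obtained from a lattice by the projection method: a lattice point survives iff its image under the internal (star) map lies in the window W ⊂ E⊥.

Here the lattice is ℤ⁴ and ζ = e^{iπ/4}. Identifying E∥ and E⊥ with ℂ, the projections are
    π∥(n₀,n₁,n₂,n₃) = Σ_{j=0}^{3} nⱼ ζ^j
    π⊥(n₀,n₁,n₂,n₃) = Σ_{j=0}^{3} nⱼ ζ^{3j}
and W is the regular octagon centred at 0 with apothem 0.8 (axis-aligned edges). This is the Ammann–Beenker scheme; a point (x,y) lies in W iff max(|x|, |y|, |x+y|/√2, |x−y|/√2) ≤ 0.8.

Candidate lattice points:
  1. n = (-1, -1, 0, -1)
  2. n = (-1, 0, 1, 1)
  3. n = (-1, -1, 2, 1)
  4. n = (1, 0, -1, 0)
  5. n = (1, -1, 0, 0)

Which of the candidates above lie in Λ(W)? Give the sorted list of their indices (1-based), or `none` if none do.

2

Internal map: ζ^{3j} for j=0..3 gives (1,0), (−√2/2,√2/2), (0,−1), (√2/2,√2/2).
#1 (-1, -1, 0, -1): internal (-1.00000, -1.41421); octagon support 1.70711 vs apothem 0.8 → ∉ W
#2 (-1, 0, 1, 1): internal (-0.29289, -0.29289); octagon support 0.41421 vs apothem 0.8 → ∈ W
#3 (-1, -1, 2, 1): internal (0.41421, -2.00000); octagon support 2.00000 vs apothem 0.8 → ∉ W
#4 (1, 0, -1, 0): internal (1.00000, 1.00000); octagon support 1.41421 vs apothem 0.8 → ∉ W
#5 (1, -1, 0, 0): internal (1.70711, -0.70711); octagon support 1.70711 vs apothem 0.8 → ∉ W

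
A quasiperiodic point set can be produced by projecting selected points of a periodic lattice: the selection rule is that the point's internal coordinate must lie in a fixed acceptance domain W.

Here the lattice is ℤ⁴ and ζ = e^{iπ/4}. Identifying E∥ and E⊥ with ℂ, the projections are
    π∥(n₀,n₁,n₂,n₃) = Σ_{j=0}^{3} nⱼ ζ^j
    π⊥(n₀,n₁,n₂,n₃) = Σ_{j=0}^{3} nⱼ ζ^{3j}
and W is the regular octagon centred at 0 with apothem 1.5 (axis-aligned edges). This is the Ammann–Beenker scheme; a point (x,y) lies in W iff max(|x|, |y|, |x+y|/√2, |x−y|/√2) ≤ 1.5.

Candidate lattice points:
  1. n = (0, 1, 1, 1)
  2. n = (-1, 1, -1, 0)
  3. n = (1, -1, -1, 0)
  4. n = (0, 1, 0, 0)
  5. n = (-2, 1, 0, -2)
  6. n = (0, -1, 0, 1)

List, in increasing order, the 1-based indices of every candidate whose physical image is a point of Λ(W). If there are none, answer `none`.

1, 4, 6

With ζ = e^{iπ/4} the internal vectors are ζ^0,ζ^3,ζ^6,ζ^9.
candidate 1: n = (0, 1, 1, 1) → π⊥ ≈ (+0.0000, +0.4142); max(|x|,|y|,|x±y|/√2) = 0.4142 ≤ 1.5 ⇒ ∈ W
candidate 2: n = (-1, 1, -1, 0) → π⊥ ≈ (-1.7071, +1.7071); max(|x|,|y|,|x±y|/√2) = 2.4142 > 1.5 ⇒ ∉ W
candidate 3: n = (1, -1, -1, 0) → π⊥ ≈ (+1.7071, +0.2929); max(|x|,|y|,|x±y|/√2) = 1.7071 > 1.5 ⇒ ∉ W
candidate 4: n = (0, 1, 0, 0) → π⊥ ≈ (-0.7071, +0.7071); max(|x|,|y|,|x±y|/√2) = 1.0000 ≤ 1.5 ⇒ ∈ W
candidate 5: n = (-2, 1, 0, -2) → π⊥ ≈ (-4.1213, -0.7071); max(|x|,|y|,|x±y|/√2) = 4.1213 > 1.5 ⇒ ∉ W
candidate 6: n = (0, -1, 0, 1) → π⊥ ≈ (+1.4142, +0.0000); max(|x|,|y|,|x±y|/√2) = 1.4142 ≤ 1.5 ⇒ ∈ W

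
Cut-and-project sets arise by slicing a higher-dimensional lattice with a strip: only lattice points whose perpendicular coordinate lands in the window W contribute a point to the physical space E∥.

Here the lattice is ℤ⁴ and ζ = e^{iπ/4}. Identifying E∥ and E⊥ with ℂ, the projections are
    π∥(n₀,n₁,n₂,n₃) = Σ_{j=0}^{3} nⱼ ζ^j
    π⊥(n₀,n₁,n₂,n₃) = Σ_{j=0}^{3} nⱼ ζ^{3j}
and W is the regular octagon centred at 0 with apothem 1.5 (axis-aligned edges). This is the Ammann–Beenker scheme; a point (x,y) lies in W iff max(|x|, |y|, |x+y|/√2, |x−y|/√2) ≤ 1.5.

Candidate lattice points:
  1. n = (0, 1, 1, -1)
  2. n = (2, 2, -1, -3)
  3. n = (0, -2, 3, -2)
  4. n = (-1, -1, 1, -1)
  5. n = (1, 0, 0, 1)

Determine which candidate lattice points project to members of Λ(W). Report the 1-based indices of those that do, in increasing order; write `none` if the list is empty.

none

Internal map: ζ^{3j} for j=0..3 gives (1,0), (−√2/2,√2/2), (0,−1), (√2/2,√2/2).
#1 (0, 1, 1, -1): internal (-1.41421, -1.00000); octagon support 1.70711 vs apothem 1.5 → ∉ W
#2 (2, 2, -1, -3): internal (-1.53553, 0.29289); octagon support 1.53553 vs apothem 1.5 → ∉ W
#3 (0, -2, 3, -2): internal (0.00000, -5.82843); octagon support 5.82843 vs apothem 1.5 → ∉ W
#4 (-1, -1, 1, -1): internal (-1.00000, -2.41421); octagon support 2.41421 vs apothem 1.5 → ∉ W
#5 (1, 0, 0, 1): internal (1.70711, 0.70711); octagon support 1.70711 vs apothem 1.5 → ∉ W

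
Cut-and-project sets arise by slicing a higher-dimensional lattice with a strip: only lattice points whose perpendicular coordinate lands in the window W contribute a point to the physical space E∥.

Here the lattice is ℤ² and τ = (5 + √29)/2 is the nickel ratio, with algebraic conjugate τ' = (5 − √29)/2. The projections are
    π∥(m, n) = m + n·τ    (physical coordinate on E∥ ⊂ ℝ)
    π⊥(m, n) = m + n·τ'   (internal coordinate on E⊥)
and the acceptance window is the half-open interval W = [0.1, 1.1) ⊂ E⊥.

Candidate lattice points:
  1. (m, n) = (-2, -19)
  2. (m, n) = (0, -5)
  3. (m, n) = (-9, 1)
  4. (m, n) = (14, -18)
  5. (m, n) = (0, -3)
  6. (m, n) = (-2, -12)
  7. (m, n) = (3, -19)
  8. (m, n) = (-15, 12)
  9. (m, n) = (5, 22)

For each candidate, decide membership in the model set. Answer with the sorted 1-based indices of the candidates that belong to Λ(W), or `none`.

2, 5, 6, 9

Numerically τ ≈ 5.192582 and τ' = −1/τ ≈ -0.192582.
candidate 1: (m,n)=(-2,-19) → π∥ = -2-19·τ ≈ -100.659066, π⊥ = -2-19·τ' ≈ 1.659066 ∉ [0.1, 1.1) ⇒ out
candidate 2: (m,n)=(0,-5) → π∥ = 0-5·τ ≈ -25.962912, π⊥ = 0-5·τ' ≈ 0.962912 ∈ [0.1, 1.1) ⇒ IN Λ
candidate 3: (m,n)=(-9,1) → π∥ = -9+1·τ ≈ -3.807418, π⊥ = -9+1·τ' ≈ -9.192582 ∉ [0.1, 1.1) ⇒ out
candidate 4: (m,n)=(14,-18) → π∥ = 14-18·τ ≈ -79.466483, π⊥ = 14-18·τ' ≈ 17.466483 ∉ [0.1, 1.1) ⇒ out
candidate 5: (m,n)=(0,-3) → π∥ = 0-3·τ ≈ -15.577747, π⊥ = 0-3·τ' ≈ 0.577747 ∈ [0.1, 1.1) ⇒ IN Λ
candidate 6: (m,n)=(-2,-12) → π∥ = -2-12·τ ≈ -64.310989, π⊥ = -2-12·τ' ≈ 0.310989 ∈ [0.1, 1.1) ⇒ IN Λ
candidate 7: (m,n)=(3,-19) → π∥ = 3-19·τ ≈ -95.659066, π⊥ = 3-19·τ' ≈ 6.659066 ∉ [0.1, 1.1) ⇒ out
candidate 8: (m,n)=(-15,12) → π∥ = -15+12·τ ≈ 47.310989, π⊥ = -15+12·τ' ≈ -17.310989 ∉ [0.1, 1.1) ⇒ out
candidate 9: (m,n)=(5,22) → π∥ = 5+22·τ ≈ 119.236813, π⊥ = 5+22·τ' ≈ 0.763187 ∈ [0.1, 1.1) ⇒ IN Λ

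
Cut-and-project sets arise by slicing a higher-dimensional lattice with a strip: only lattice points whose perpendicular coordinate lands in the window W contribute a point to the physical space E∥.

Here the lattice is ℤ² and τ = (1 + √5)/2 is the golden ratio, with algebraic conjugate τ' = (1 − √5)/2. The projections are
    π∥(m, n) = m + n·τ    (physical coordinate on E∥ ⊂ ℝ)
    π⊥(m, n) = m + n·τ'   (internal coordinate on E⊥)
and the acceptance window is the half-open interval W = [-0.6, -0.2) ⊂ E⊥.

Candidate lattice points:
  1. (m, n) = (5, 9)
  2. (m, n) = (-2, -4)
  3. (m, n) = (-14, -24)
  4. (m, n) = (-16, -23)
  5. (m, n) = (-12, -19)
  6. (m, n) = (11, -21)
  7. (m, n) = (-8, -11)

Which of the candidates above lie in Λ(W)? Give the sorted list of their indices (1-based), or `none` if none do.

1, 5

Compute τ' = (1−√5)/2 = -0.6180, so π⊥(m,n) = m -0.6180·n.
candidate 1: (m,n)=(5,9) → π∥ = 5+9·τ ≈ 19.5623, π⊥ = 5+9·τ' ≈ -0.5623 ∈ [-0.6, -0.2) ⇒ IN Λ
candidate 2: (m,n)=(-2,-4) → π∥ = -2-4·τ ≈ -8.4721, π⊥ = -2-4·τ' ≈ 0.4721 ∉ [-0.6, -0.2) ⇒ out
candidate 3: (m,n)=(-14,-24) → π∥ = -14-24·τ ≈ -52.8328, π⊥ = -14-24·τ' ≈ 0.8328 ∉ [-0.6, -0.2) ⇒ out
candidate 4: (m,n)=(-16,-23) → π∥ = -16-23·τ ≈ -53.2148, π⊥ = -16-23·τ' ≈ -1.7852 ∉ [-0.6, -0.2) ⇒ out
candidate 5: (m,n)=(-12,-19) → π∥ = -12-19·τ ≈ -42.7426, π⊥ = -12-19·τ' ≈ -0.2574 ∈ [-0.6, -0.2) ⇒ IN Λ
candidate 6: (m,n)=(11,-21) → π∥ = 11-21·τ ≈ -22.9787, π⊥ = 11-21·τ' ≈ 23.9787 ∉ [-0.6, -0.2) ⇒ out
candidate 7: (m,n)=(-8,-11) → π∥ = -8-11·τ ≈ -25.7984, π⊥ = -8-11·τ' ≈ -1.2016 ∉ [-0.6, -0.2) ⇒ out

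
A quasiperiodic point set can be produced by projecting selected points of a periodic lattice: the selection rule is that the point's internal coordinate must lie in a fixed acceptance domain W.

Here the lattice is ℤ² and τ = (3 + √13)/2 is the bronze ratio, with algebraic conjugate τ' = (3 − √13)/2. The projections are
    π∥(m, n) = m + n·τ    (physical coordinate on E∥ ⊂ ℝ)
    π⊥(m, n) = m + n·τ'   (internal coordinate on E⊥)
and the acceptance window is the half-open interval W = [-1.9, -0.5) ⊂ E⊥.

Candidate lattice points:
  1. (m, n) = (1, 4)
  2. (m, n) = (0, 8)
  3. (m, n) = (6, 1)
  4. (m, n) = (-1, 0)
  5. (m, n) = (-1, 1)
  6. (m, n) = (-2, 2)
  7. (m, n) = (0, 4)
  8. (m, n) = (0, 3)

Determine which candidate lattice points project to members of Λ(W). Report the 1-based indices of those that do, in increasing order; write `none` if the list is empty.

Numerically τ ≈ 3.3028 and τ' = −1/τ ≈ -0.3028.
[1] lift (1,4): star map gives -0.2111; window check -1.9 ≤ -0.2111 < -0.5 is false → out
[2] lift (0,8): star map gives -2.4222; window check -1.9 ≤ -2.4222 < -0.5 is false → out
[3] lift (6,1): star map gives 5.6972; window check -1.9 ≤ 5.6972 < -0.5 is false → out
[4] lift (-1,0): star map gives -1.0000; window check -1.9 ≤ -1.0000 < -0.5 is true → IN Λ
[5] lift (-1,1): star map gives -1.3028; window check -1.9 ≤ -1.3028 < -0.5 is true → IN Λ
[6] lift (-2,2): star map gives -2.6056; window check -1.9 ≤ -2.6056 < -0.5 is false → out
[7] lift (0,4): star map gives -1.2111; window check -1.9 ≤ -1.2111 < -0.5 is true → IN Λ
[8] lift (0,3): star map gives -0.9083; window check -1.9 ≤ -0.9083 < -0.5 is true → IN Λ

4, 5, 7, 8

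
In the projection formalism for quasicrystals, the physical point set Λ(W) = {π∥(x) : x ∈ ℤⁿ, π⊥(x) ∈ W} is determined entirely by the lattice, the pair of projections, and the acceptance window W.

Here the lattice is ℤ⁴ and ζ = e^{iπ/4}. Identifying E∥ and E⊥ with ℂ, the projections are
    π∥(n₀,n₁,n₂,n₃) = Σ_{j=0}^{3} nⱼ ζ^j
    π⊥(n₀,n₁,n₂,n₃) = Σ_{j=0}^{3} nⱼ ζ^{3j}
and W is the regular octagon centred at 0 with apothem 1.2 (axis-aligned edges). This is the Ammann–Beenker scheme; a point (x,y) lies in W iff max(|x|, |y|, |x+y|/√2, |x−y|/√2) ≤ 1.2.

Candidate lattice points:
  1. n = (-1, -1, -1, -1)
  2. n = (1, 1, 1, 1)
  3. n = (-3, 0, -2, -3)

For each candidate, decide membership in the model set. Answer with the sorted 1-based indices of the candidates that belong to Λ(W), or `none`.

With ζ = e^{iπ/4} the internal vectors are ζ^0,ζ^3,ζ^6,ζ^9.
#1 (-1, -1, -1, -1): internal (-1.00000, -0.41421); octagon support 1.00000 vs apothem 1.2 → ∈ W
#2 (1, 1, 1, 1): internal (1.00000, 0.41421); octagon support 1.00000 vs apothem 1.2 → ∈ W
#3 (-3, 0, -2, -3): internal (-5.12132, -0.12132); octagon support 5.12132 vs apothem 1.2 → ∉ W

1, 2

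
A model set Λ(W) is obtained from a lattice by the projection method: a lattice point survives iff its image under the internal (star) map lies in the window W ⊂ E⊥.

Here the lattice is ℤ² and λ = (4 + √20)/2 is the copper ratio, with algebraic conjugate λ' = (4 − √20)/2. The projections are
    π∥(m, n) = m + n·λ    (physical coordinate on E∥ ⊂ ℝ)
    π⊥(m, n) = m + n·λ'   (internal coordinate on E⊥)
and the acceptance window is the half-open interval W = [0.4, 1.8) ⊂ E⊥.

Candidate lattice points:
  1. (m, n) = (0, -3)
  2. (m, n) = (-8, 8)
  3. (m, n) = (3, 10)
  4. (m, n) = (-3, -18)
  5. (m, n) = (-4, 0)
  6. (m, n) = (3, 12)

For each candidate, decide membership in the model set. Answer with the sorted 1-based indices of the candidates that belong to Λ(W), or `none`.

Compute λ' = (4−√20)/2 = -0.236068, so π⊥(m,n) = m -0.236068·n.
candidate 1: (m,n)=(0,-3) → π∥ = 0-3·λ ≈ -12.708204, π⊥ = 0-3·λ' ≈ 0.708204 ∈ [0.4, 1.8) ⇒ IN Λ
candidate 2: (m,n)=(-8,8) → π∥ = -8+8·λ ≈ 25.888544, π⊥ = -8+8·λ' ≈ -9.888544 ∉ [0.4, 1.8) ⇒ out
candidate 3: (m,n)=(3,10) → π∥ = 3+10·λ ≈ 45.360680, π⊥ = 3+10·λ' ≈ 0.639320 ∈ [0.4, 1.8) ⇒ IN Λ
candidate 4: (m,n)=(-3,-18) → π∥ = -3-18·λ ≈ -79.249224, π⊥ = -3-18·λ' ≈ 1.249224 ∈ [0.4, 1.8) ⇒ IN Λ
candidate 5: (m,n)=(-4,0) → π∥ = -4+0·λ ≈ -4.000000, π⊥ = -4+0·λ' ≈ -4.000000 ∉ [0.4, 1.8) ⇒ out
candidate 6: (m,n)=(3,12) → π∥ = 3+12·λ ≈ 53.832816, π⊥ = 3+12·λ' ≈ 0.167184 ∉ [0.4, 1.8) ⇒ out

1, 3, 4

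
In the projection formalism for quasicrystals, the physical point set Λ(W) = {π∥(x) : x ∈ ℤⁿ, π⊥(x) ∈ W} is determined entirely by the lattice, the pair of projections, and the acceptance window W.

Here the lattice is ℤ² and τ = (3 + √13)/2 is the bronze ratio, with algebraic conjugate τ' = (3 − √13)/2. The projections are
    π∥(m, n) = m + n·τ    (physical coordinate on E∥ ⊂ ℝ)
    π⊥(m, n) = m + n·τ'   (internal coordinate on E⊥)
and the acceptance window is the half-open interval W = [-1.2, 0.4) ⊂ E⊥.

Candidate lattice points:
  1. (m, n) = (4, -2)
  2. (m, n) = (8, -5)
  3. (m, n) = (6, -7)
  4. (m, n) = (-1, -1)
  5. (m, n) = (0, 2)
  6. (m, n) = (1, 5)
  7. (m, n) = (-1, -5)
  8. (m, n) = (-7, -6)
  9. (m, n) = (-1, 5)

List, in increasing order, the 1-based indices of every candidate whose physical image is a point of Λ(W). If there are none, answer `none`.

τ' = (3−√13)/2 ≈ -0.30278.
[1] lift (4,-2): star map gives 4.60555; window check -1.2 ≤ 4.60555 < 0.4 is false → out
[2] lift (8,-5): star map gives 9.51388; window check -1.2 ≤ 9.51388 < 0.4 is false → out
[3] lift (6,-7): star map gives 8.11943; window check -1.2 ≤ 8.11943 < 0.4 is false → out
[4] lift (-1,-1): star map gives -0.69722; window check -1.2 ≤ -0.69722 < 0.4 is true → IN Λ
[5] lift (0,2): star map gives -0.60555; window check -1.2 ≤ -0.60555 < 0.4 is true → IN Λ
[6] lift (1,5): star map gives -0.51388; window check -1.2 ≤ -0.51388 < 0.4 is true → IN Λ
[7] lift (-1,-5): star map gives 0.51388; window check -1.2 ≤ 0.51388 < 0.4 is false → out
[8] lift (-7,-6): star map gives -5.18335; window check -1.2 ≤ -5.18335 < 0.4 is false → out
[9] lift (-1,5): star map gives -2.51388; window check -1.2 ≤ -2.51388 < 0.4 is false → out

4, 5, 6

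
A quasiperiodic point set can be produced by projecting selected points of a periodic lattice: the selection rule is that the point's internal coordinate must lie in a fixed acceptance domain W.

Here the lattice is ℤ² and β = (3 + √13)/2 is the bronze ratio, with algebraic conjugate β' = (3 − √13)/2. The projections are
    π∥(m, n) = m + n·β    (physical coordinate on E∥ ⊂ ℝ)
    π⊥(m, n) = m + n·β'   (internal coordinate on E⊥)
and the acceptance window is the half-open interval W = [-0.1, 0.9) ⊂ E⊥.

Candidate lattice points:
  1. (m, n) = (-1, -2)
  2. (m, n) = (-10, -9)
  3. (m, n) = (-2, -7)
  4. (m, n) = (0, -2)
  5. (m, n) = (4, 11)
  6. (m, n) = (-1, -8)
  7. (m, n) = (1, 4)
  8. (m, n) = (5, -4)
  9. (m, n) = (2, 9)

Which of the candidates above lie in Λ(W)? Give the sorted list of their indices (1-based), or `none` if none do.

Compute β' = (3−√13)/2 = -0.3028, so π⊥(m,n) = m -0.3028·n.
#1 (-1,-2): internal coord -1 + (-2)·β' = -0.3944; -0.3944 ∉ [-0.1, 0.9) → out
#2 (-10,-9): internal coord -10 + (-9)·β' = -7.2750; -7.2750 ∉ [-0.1, 0.9) → out
#3 (-2,-7): internal coord -2 + (-7)·β' = +0.1194; +0.1194 ∈ [-0.1, 0.9) → IN Λ
#4 (0,-2): internal coord 0 + (-2)·β' = +0.6056; +0.6056 ∈ [-0.1, 0.9) → IN Λ
#5 (4,11): internal coord 4 + (11)·β' = +0.6695; +0.6695 ∈ [-0.1, 0.9) → IN Λ
#6 (-1,-8): internal coord -1 + (-8)·β' = +1.4222; +1.4222 ∉ [-0.1, 0.9) → out
#7 (1,4): internal coord 1 + (4)·β' = -0.2111; -0.2111 ∉ [-0.1, 0.9) → out
#8 (5,-4): internal coord 5 + (-4)·β' = +6.2111; +6.2111 ∉ [-0.1, 0.9) → out
#9 (2,9): internal coord 2 + (9)·β' = -0.7250; -0.7250 ∉ [-0.1, 0.9) → out

3, 4, 5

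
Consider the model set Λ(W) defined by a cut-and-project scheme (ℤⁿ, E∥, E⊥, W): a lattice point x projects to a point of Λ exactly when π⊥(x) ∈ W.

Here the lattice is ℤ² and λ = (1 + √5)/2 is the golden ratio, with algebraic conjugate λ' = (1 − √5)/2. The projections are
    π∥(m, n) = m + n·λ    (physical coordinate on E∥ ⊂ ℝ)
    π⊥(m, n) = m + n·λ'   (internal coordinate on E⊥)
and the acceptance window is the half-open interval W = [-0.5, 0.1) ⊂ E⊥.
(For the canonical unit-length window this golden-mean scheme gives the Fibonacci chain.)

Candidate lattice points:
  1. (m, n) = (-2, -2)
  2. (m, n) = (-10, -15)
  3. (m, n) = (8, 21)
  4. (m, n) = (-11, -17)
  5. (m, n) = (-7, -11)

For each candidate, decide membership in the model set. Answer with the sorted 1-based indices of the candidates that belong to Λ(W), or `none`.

4, 5

Compute λ' = (1−√5)/2 = -0.6180, so π⊥(m,n) = m -0.6180·n.
candidate 1: (m,n)=(-2,-2) → π∥ = -2-2·λ ≈ -5.2361, π⊥ = -2-2·λ' ≈ -0.7639 ∉ [-0.5, 0.1) ⇒ out
candidate 2: (m,n)=(-10,-15) → π∥ = -10-15·λ ≈ -34.2705, π⊥ = -10-15·λ' ≈ -0.7295 ∉ [-0.5, 0.1) ⇒ out
candidate 3: (m,n)=(8,21) → π∥ = 8+21·λ ≈ 41.9787, π⊥ = 8+21·λ' ≈ -4.9787 ∉ [-0.5, 0.1) ⇒ out
candidate 4: (m,n)=(-11,-17) → π∥ = -11-17·λ ≈ -38.5066, π⊥ = -11-17·λ' ≈ -0.4934 ∈ [-0.5, 0.1) ⇒ IN Λ
candidate 5: (m,n)=(-7,-11) → π∥ = -7-11·λ ≈ -24.7984, π⊥ = -7-11·λ' ≈ -0.2016 ∈ [-0.5, 0.1) ⇒ IN Λ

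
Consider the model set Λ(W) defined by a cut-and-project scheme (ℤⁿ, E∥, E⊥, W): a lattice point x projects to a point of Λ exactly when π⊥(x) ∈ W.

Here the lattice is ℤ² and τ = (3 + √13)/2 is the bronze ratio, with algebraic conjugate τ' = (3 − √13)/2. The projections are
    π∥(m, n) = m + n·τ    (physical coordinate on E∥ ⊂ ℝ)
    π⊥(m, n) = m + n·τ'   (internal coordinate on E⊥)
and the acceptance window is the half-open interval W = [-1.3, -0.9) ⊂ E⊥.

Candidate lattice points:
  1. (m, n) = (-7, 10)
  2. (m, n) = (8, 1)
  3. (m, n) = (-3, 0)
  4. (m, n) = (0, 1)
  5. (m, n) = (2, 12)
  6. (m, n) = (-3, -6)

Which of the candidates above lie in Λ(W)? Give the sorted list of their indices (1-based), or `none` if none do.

6

Numerically τ ≈ 3.30278 and τ' = −1/τ ≈ -0.30278.
#1 (-7,10): internal coord -7 + (10)·τ' = -10.02776; -10.02776 ∉ [-1.3, -0.9) → out
#2 (8,1): internal coord 8 + (1)·τ' = +7.69722; +7.69722 ∉ [-1.3, -0.9) → out
#3 (-3,0): internal coord -3 + (0)·τ' = -3.00000; -3.00000 ∉ [-1.3, -0.9) → out
#4 (0,1): internal coord 0 + (1)·τ' = -0.30278; -0.30278 ∉ [-1.3, -0.9) → out
#5 (2,12): internal coord 2 + (12)·τ' = -1.63331; -1.63331 ∉ [-1.3, -0.9) → out
#6 (-3,-6): internal coord -3 + (-6)·τ' = -1.18335; -1.18335 ∈ [-1.3, -0.9) → IN Λ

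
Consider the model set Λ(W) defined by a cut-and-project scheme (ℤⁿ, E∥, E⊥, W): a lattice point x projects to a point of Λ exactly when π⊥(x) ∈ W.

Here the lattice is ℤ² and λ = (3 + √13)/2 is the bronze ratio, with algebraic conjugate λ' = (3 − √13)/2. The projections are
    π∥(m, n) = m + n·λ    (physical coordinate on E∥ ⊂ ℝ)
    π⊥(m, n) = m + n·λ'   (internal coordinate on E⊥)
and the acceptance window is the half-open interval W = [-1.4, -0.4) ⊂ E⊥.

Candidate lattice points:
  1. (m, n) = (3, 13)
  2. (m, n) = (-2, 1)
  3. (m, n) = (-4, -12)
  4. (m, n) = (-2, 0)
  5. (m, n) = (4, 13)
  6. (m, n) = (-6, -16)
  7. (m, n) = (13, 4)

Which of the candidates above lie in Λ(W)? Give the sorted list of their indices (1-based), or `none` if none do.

λ' = (3−√13)/2 ≈ -0.3028.
#1 (3,13): internal coord 3 + (13)·λ' = -0.9361; -0.9361 ∈ [-1.4, -0.4) → IN Λ
#2 (-2,1): internal coord -2 + (1)·λ' = -2.3028; -2.3028 ∉ [-1.4, -0.4) → out
#3 (-4,-12): internal coord -4 + (-12)·λ' = -0.3667; -0.3667 ∉ [-1.4, -0.4) → out
#4 (-2,0): internal coord -2 + (0)·λ' = -2.0000; -2.0000 ∉ [-1.4, -0.4) → out
#5 (4,13): internal coord 4 + (13)·λ' = +0.0639; +0.0639 ∉ [-1.4, -0.4) → out
#6 (-6,-16): internal coord -6 + (-16)·λ' = -1.1556; -1.1556 ∈ [-1.4, -0.4) → IN Λ
#7 (13,4): internal coord 13 + (4)·λ' = +11.7889; +11.7889 ∉ [-1.4, -0.4) → out

1, 6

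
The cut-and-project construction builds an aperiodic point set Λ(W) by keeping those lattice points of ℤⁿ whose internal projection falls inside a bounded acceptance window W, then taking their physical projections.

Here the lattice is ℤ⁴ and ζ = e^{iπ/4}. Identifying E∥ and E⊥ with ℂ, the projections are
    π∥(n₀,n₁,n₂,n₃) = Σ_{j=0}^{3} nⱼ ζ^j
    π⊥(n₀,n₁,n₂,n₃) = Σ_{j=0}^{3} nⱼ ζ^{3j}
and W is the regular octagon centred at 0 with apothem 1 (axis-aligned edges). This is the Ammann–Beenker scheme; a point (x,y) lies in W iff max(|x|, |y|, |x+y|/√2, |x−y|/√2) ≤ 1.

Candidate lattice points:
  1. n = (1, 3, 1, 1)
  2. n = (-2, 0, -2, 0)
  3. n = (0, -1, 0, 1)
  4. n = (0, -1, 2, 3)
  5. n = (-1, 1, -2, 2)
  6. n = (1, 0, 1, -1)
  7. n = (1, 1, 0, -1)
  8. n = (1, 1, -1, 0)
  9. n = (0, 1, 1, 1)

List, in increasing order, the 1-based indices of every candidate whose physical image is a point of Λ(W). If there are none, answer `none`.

7, 9

With ζ = e^{iπ/4} the internal vectors are ζ^0,ζ^3,ζ^6,ζ^9.
candidate 1: n = (1, 3, 1, 1) → π⊥ ≈ (-0.41421, +1.82843); max(|x|,|y|,|x±y|/√2) = 1.82843 > 1 ⇒ ∉ W
candidate 2: n = (-2, 0, -2, 0) → π⊥ ≈ (-2.00000, +2.00000); max(|x|,|y|,|x±y|/√2) = 2.82843 > 1 ⇒ ∉ W
candidate 3: n = (0, -1, 0, 1) → π⊥ ≈ (+1.41421, +0.00000); max(|x|,|y|,|x±y|/√2) = 1.41421 > 1 ⇒ ∉ W
candidate 4: n = (0, -1, 2, 3) → π⊥ ≈ (+2.82843, -0.58579); max(|x|,|y|,|x±y|/√2) = 2.82843 > 1 ⇒ ∉ W
candidate 5: n = (-1, 1, -2, 2) → π⊥ ≈ (-0.29289, +4.12132); max(|x|,|y|,|x±y|/√2) = 4.12132 > 1 ⇒ ∉ W
candidate 6: n = (1, 0, 1, -1) → π⊥ ≈ (+0.29289, -1.70711); max(|x|,|y|,|x±y|/√2) = 1.70711 > 1 ⇒ ∉ W
candidate 7: n = (1, 1, 0, -1) → π⊥ ≈ (-0.41421, +0.00000); max(|x|,|y|,|x±y|/√2) = 0.41421 ≤ 1 ⇒ ∈ W
candidate 8: n = (1, 1, -1, 0) → π⊥ ≈ (+0.29289, +1.70711); max(|x|,|y|,|x±y|/√2) = 1.70711 > 1 ⇒ ∉ W
candidate 9: n = (0, 1, 1, 1) → π⊥ ≈ (+0.00000, +0.41421); max(|x|,|y|,|x±y|/√2) = 0.41421 ≤ 1 ⇒ ∈ W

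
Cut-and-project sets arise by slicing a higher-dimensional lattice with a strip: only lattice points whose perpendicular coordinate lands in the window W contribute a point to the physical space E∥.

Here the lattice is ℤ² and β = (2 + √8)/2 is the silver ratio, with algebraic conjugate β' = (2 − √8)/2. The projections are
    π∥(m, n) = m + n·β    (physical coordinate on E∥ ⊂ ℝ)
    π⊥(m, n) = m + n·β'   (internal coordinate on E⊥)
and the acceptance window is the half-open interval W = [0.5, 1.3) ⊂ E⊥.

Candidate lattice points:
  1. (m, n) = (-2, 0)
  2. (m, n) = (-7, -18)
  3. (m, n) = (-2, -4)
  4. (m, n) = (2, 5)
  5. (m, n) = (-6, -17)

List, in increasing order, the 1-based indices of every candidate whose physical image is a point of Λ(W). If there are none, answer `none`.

β' = (2−√8)/2 ≈ -0.41421.
[1] lift (-2,0): star map gives -2.00000; window check 0.5 ≤ -2.00000 < 1.3 is false → out
[2] lift (-7,-18): star map gives 0.45584; window check 0.5 ≤ 0.45584 < 1.3 is false → out
[3] lift (-2,-4): star map gives -0.34315; window check 0.5 ≤ -0.34315 < 1.3 is false → out
[4] lift (2,5): star map gives -0.07107; window check 0.5 ≤ -0.07107 < 1.3 is false → out
[5] lift (-6,-17): star map gives 1.04163; window check 0.5 ≤ 1.04163 < 1.3 is true → IN Λ

5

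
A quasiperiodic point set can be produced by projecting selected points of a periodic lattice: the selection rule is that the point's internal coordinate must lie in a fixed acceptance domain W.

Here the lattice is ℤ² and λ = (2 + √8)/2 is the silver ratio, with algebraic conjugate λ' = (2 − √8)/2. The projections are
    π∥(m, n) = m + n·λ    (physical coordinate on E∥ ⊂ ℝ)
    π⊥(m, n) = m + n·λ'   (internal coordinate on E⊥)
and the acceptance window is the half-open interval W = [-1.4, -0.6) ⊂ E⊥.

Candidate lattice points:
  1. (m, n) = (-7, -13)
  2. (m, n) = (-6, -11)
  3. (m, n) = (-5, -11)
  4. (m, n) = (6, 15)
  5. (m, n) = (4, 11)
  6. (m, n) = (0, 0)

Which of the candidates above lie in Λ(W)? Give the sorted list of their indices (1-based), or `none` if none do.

none

Compute λ' = (2−√8)/2 = -0.41421, so π⊥(m,n) = m -0.41421·n.
candidate 1: (m,n)=(-7,-13) → π∥ = -7-13·λ ≈ -38.38478, π⊥ = -7-13·λ' ≈ -1.61522 ∉ [-1.4, -0.6) ⇒ out
candidate 2: (m,n)=(-6,-11) → π∥ = -6-11·λ ≈ -32.55635, π⊥ = -6-11·λ' ≈ -1.44365 ∉ [-1.4, -0.6) ⇒ out
candidate 3: (m,n)=(-5,-11) → π∥ = -5-11·λ ≈ -31.55635, π⊥ = -5-11·λ' ≈ -0.44365 ∉ [-1.4, -0.6) ⇒ out
candidate 4: (m,n)=(6,15) → π∥ = 6+15·λ ≈ 42.21320, π⊥ = 6+15·λ' ≈ -0.21320 ∉ [-1.4, -0.6) ⇒ out
candidate 5: (m,n)=(4,11) → π∥ = 4+11·λ ≈ 30.55635, π⊥ = 4+11·λ' ≈ -0.55635 ∉ [-1.4, -0.6) ⇒ out
candidate 6: (m,n)=(0,0) → π∥ = 0+0·λ ≈ 0.00000, π⊥ = 0+0·λ' ≈ 0.00000 ∉ [-1.4, -0.6) ⇒ out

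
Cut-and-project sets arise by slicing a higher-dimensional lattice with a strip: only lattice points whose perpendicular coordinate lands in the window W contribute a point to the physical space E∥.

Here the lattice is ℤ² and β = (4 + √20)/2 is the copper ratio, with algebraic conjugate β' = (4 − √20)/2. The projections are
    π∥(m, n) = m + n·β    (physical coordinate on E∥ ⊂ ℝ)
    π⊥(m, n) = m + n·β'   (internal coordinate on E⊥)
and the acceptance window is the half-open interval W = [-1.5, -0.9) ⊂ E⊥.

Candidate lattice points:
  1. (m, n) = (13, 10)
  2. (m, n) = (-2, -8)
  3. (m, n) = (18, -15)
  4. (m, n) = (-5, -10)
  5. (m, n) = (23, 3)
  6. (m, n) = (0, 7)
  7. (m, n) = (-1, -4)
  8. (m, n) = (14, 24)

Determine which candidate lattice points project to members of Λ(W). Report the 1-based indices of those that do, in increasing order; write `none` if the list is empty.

none

Numerically β ≈ 4.236068 and β' = −1/β ≈ -0.236068.
candidate 1: (m,n)=(13,10) → π∥ = 13+10·β ≈ 55.360680, π⊥ = 13+10·β' ≈ 10.639320 ∉ [-1.5, -0.9) ⇒ out
candidate 2: (m,n)=(-2,-8) → π∥ = -2-8·β ≈ -35.888544, π⊥ = -2-8·β' ≈ -0.111456 ∉ [-1.5, -0.9) ⇒ out
candidate 3: (m,n)=(18,-15) → π∥ = 18-15·β ≈ -45.541020, π⊥ = 18-15·β' ≈ 21.541020 ∉ [-1.5, -0.9) ⇒ out
candidate 4: (m,n)=(-5,-10) → π∥ = -5-10·β ≈ -47.360680, π⊥ = -5-10·β' ≈ -2.639320 ∉ [-1.5, -0.9) ⇒ out
candidate 5: (m,n)=(23,3) → π∥ = 23+3·β ≈ 35.708204, π⊥ = 23+3·β' ≈ 22.291796 ∉ [-1.5, -0.9) ⇒ out
candidate 6: (m,n)=(0,7) → π∥ = 0+7·β ≈ 29.652476, π⊥ = 0+7·β' ≈ -1.652476 ∉ [-1.5, -0.9) ⇒ out
candidate 7: (m,n)=(-1,-4) → π∥ = -1-4·β ≈ -17.944272, π⊥ = -1-4·β' ≈ -0.055728 ∉ [-1.5, -0.9) ⇒ out
candidate 8: (m,n)=(14,24) → π∥ = 14+24·β ≈ 115.665631, π⊥ = 14+24·β' ≈ 8.334369 ∉ [-1.5, -0.9) ⇒ out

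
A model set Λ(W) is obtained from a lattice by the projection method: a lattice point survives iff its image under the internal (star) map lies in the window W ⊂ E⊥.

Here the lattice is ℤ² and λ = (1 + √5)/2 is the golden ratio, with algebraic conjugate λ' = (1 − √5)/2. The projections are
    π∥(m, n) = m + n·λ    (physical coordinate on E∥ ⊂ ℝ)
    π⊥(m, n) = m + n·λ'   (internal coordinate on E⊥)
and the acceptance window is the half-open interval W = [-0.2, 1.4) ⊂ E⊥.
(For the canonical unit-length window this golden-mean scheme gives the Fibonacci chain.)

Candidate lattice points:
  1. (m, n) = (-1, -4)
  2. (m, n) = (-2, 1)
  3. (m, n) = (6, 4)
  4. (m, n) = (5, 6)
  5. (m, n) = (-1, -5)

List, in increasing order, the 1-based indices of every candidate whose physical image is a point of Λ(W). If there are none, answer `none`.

4

Numerically λ ≈ 1.61803 and λ' = −1/λ ≈ -0.61803.
candidate 1: (m,n)=(-1,-4) → π∥ = -1-4·λ ≈ -7.47214, π⊥ = -1-4·λ' ≈ 1.47214 ∉ [-0.2, 1.4) ⇒ out
candidate 2: (m,n)=(-2,1) → π∥ = -2+1·λ ≈ -0.38197, π⊥ = -2+1·λ' ≈ -2.61803 ∉ [-0.2, 1.4) ⇒ out
candidate 3: (m,n)=(6,4) → π∥ = 6+4·λ ≈ 12.47214, π⊥ = 6+4·λ' ≈ 3.52786 ∉ [-0.2, 1.4) ⇒ out
candidate 4: (m,n)=(5,6) → π∥ = 5+6·λ ≈ 14.70820, π⊥ = 5+6·λ' ≈ 1.29180 ∈ [-0.2, 1.4) ⇒ IN Λ
candidate 5: (m,n)=(-1,-5) → π∥ = -1-5·λ ≈ -9.09017, π⊥ = -1-5·λ' ≈ 2.09017 ∉ [-0.2, 1.4) ⇒ out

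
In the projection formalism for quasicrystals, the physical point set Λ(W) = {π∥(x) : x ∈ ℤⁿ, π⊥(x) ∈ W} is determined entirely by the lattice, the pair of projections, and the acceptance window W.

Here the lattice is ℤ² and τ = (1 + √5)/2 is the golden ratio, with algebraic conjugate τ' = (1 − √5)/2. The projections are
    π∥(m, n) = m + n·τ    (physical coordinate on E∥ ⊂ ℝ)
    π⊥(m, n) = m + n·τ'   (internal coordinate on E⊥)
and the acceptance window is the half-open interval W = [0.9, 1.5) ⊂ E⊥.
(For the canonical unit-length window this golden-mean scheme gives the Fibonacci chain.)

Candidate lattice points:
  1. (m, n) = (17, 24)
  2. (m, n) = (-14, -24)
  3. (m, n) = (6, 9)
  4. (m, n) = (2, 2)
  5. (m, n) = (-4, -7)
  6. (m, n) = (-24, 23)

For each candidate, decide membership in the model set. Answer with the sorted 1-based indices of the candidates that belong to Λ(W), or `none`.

Compute τ' = (1−√5)/2 = -0.6180, so π⊥(m,n) = m -0.6180·n.
#1 (17,24): internal coord 17 + (24)·τ' = +2.1672; +2.1672 ∉ [0.9, 1.5) → out
#2 (-14,-24): internal coord -14 + (-24)·τ' = +0.8328; +0.8328 ∉ [0.9, 1.5) → out
#3 (6,9): internal coord 6 + (9)·τ' = +0.4377; +0.4377 ∉ [0.9, 1.5) → out
#4 (2,2): internal coord 2 + (2)·τ' = +0.7639; +0.7639 ∉ [0.9, 1.5) → out
#5 (-4,-7): internal coord -4 + (-7)·τ' = +0.3262; +0.3262 ∉ [0.9, 1.5) → out
#6 (-24,23): internal coord -24 + (23)·τ' = -38.2148; -38.2148 ∉ [0.9, 1.5) → out

none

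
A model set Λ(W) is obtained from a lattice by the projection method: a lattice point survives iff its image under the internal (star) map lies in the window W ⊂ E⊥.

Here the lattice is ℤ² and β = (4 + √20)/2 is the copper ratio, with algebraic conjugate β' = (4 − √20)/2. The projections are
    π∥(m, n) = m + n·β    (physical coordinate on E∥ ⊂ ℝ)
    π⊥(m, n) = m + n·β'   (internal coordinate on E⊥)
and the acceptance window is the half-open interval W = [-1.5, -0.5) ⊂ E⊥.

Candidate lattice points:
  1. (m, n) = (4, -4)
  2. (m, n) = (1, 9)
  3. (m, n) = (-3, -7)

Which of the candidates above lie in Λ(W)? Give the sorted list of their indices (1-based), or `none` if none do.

β' = (4−√20)/2 ≈ -0.2361.
candidate 1: (m,n)=(4,-4) → π∥ = 4-4·β ≈ -12.9443, π⊥ = 4-4·β' ≈ 4.9443 ∉ [-1.5, -0.5) ⇒ out
candidate 2: (m,n)=(1,9) → π∥ = 1+9·β ≈ 39.1246, π⊥ = 1+9·β' ≈ -1.1246 ∈ [-1.5, -0.5) ⇒ IN Λ
candidate 3: (m,n)=(-3,-7) → π∥ = -3-7·β ≈ -32.6525, π⊥ = -3-7·β' ≈ -1.3475 ∈ [-1.5, -0.5) ⇒ IN Λ

2, 3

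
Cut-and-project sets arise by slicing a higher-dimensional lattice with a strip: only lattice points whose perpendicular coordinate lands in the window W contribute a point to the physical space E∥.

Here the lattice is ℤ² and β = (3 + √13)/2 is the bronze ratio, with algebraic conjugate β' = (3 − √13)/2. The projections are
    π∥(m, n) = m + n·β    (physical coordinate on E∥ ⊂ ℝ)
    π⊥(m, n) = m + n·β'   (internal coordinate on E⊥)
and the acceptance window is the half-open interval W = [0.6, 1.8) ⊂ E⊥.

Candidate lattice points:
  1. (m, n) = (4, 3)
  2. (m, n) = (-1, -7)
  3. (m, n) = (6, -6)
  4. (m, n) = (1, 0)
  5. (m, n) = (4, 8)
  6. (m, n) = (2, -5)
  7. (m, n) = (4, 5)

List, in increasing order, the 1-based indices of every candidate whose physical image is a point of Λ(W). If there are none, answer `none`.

Compute β' = (3−√13)/2 = -0.30278, so π⊥(m,n) = m -0.30278·n.
[1] lift (4,3): star map gives 3.09167; window check 0.6 ≤ 3.09167 < 1.8 is false → out
[2] lift (-1,-7): star map gives 1.11943; window check 0.6 ≤ 1.11943 < 1.8 is true → IN Λ
[3] lift (6,-6): star map gives 7.81665; window check 0.6 ≤ 7.81665 < 1.8 is false → out
[4] lift (1,0): star map gives 1.00000; window check 0.6 ≤ 1.00000 < 1.8 is true → IN Λ
[5] lift (4,8): star map gives 1.57779; window check 0.6 ≤ 1.57779 < 1.8 is true → IN Λ
[6] lift (2,-5): star map gives 3.51388; window check 0.6 ≤ 3.51388 < 1.8 is false → out
[7] lift (4,5): star map gives 2.48612; window check 0.6 ≤ 2.48612 < 1.8 is false → out

2, 4, 5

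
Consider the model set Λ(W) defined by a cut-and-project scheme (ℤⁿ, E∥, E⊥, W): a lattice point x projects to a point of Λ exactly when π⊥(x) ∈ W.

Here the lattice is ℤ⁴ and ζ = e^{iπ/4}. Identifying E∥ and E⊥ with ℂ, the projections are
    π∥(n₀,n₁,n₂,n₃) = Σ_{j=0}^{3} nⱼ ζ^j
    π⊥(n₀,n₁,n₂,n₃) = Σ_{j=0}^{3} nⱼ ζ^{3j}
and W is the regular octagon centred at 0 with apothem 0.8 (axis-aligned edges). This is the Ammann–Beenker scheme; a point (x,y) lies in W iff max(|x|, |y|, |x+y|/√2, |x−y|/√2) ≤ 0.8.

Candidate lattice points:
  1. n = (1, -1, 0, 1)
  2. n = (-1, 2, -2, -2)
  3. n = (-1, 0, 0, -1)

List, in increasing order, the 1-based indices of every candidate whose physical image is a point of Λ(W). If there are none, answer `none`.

Internal map: ζ^{3j} for j=0..3 gives (1,0), (−√2/2,√2/2), (0,−1), (√2/2,√2/2).
candidate 1: n = (1, -1, 0, 1) → π⊥ ≈ (+2.4142, +0.0000); max(|x|,|y|,|x±y|/√2) = 2.4142 > 0.8 ⇒ ∉ W
candidate 2: n = (-1, 2, -2, -2) → π⊥ ≈ (-3.8284, +2.0000); max(|x|,|y|,|x±y|/√2) = 4.1213 > 0.8 ⇒ ∉ W
candidate 3: n = (-1, 0, 0, -1) → π⊥ ≈ (-1.7071, -0.7071); max(|x|,|y|,|x±y|/√2) = 1.7071 > 0.8 ⇒ ∉ W

none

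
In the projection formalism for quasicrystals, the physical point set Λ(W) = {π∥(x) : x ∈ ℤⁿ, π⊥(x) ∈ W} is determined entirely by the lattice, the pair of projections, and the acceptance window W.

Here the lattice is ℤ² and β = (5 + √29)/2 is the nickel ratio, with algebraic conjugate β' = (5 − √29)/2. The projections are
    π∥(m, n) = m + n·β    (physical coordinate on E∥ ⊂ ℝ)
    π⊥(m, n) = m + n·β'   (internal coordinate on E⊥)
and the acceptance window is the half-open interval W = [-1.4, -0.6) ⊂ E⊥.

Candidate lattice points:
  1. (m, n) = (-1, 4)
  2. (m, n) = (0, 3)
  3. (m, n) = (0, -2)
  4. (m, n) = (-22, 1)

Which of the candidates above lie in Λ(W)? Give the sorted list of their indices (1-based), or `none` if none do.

none

Compute β' = (5−√29)/2 = -0.192582, so π⊥(m,n) = m -0.192582·n.
#1 (-1,4): internal coord -1 + (4)·β' = -1.770330; -1.770330 ∉ [-1.4, -0.6) → out
#2 (0,3): internal coord 0 + (3)·β' = -0.577747; -0.577747 ∉ [-1.4, -0.6) → out
#3 (0,-2): internal coord 0 + (-2)·β' = +0.385165; +0.385165 ∉ [-1.4, -0.6) → out
#4 (-22,1): internal coord -22 + (1)·β' = -22.192582; -22.192582 ∉ [-1.4, -0.6) → out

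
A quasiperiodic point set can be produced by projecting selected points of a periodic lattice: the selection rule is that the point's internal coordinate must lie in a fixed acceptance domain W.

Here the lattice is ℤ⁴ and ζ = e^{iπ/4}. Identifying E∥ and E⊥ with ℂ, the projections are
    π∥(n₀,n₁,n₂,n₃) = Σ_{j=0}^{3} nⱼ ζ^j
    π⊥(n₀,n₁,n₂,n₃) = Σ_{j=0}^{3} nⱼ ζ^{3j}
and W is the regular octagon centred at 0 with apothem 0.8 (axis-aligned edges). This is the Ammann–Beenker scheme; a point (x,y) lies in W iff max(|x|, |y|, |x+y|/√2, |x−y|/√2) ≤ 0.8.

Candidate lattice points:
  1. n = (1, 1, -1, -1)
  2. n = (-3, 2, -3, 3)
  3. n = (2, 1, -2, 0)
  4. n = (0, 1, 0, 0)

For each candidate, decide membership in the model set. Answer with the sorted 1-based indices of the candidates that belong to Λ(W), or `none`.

none

Internal map: ζ^{3j} for j=0..3 gives (1,0), (−√2/2,√2/2), (0,−1), (√2/2,√2/2).
#1 (1, 1, -1, -1): internal (-0.414214, 1.000000); octagon support 1.000000 vs apothem 0.8 → ∉ W
#2 (-3, 2, -3, 3): internal (-2.292893, 6.535534); octagon support 6.535534 vs apothem 0.8 → ∉ W
#3 (2, 1, -2, 0): internal (1.292893, 2.707107); octagon support 2.828427 vs apothem 0.8 → ∉ W
#4 (0, 1, 0, 0): internal (-0.707107, 0.707107); octagon support 1.000000 vs apothem 0.8 → ∉ W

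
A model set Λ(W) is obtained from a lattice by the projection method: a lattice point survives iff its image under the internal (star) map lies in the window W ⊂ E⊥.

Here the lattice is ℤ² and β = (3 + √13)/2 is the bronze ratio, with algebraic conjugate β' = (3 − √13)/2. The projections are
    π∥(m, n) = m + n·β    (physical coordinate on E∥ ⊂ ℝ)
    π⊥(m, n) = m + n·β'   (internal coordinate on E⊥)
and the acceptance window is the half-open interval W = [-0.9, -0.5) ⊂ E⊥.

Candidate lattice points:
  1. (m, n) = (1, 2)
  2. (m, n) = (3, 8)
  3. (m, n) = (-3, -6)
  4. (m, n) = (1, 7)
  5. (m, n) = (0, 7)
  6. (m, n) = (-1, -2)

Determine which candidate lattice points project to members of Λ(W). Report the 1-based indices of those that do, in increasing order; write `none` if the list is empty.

Compute β' = (3−√13)/2 = -0.3028, so π⊥(m,n) = m -0.3028·n.
#1 (1,2): internal coord 1 + (2)·β' = +0.3944; +0.3944 ∉ [-0.9, -0.5) → out
#2 (3,8): internal coord 3 + (8)·β' = +0.5778; +0.5778 ∉ [-0.9, -0.5) → out
#3 (-3,-6): internal coord -3 + (-6)·β' = -1.1833; -1.1833 ∉ [-0.9, -0.5) → out
#4 (1,7): internal coord 1 + (7)·β' = -1.1194; -1.1194 ∉ [-0.9, -0.5) → out
#5 (0,7): internal coord 0 + (7)·β' = -2.1194; -2.1194 ∉ [-0.9, -0.5) → out
#6 (-1,-2): internal coord -1 + (-2)·β' = -0.3944; -0.3944 ∉ [-0.9, -0.5) → out

none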